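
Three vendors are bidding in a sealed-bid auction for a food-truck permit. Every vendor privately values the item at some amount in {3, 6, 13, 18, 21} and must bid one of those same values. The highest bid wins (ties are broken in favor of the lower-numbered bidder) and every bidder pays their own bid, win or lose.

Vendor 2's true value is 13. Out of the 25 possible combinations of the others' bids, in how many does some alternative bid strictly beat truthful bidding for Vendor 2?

Others bid (3, 3): truth gives 0; bid 6 gives 7 > 0. Violating.
Others bid (3, 6): truth gives 0; bid 6 gives 7 > 0. Violating.
Others bid (3, 18): truth gives -13; bid 3 gives -3 > -13. Violating.
Others bid (3, 21): truth gives -13; bid 3 gives -3 > -13. Violating.
Others bid (3, 13): truth gives 0; no alternative beats it.
Others bid (6, 3): truth gives 0; no alternative beats it.
(Checking all 25 profiles: 21 have a profitable deviation, 4 do not.)

21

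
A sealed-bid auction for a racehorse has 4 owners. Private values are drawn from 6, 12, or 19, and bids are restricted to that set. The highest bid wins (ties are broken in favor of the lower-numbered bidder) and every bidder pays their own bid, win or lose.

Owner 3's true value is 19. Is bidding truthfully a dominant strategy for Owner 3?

Consider the case where Owner 1 bids 6, Owner 2 bids 6 and Owner 4 bids 6.
Truthful bid 19: wins, pays 19, utility 19 - 19 = 0.
Bid 12 instead: wins, pays 12, utility 19 - 12 = 7.
Since 7 > 0, bidding 12 is strictly better here, so truthful bidding is not dominant.

No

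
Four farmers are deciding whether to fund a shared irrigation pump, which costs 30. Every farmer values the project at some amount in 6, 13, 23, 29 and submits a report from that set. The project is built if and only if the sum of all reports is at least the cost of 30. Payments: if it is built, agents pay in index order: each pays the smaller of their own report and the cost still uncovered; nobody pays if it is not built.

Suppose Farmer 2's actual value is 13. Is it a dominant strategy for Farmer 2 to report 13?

No

Consider the case where Farmer 1 reports 6, Farmer 3 reports 6 and Farmer 4 reports 13.
Truthful report 13: project built, pays 13, utility 13 - 13 = 0.
Report 6 instead: project built, pays 6, utility 13 - 6 = 7.
Since 7 > 0, reporting 6 is strictly better here, so truthful reporting is not dominant.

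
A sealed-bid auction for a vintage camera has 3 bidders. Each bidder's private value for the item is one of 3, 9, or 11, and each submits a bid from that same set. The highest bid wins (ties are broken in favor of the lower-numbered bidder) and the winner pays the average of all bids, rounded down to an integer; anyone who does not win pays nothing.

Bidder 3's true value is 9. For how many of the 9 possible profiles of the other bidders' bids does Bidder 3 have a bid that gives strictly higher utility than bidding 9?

2

Others bid (3, 9): truth gives 0; bid 11 gives 2 > 0. Violating.
Others bid (9, 3): truth gives 0; bid 11 gives 2 > 0. Violating.
Others bid (3, 3): truth gives 4; no alternative beats it.
Others bid (3, 11): truth gives 0; no alternative beats it.
(Checking all 9 profiles: 2 have a profitable deviation, 7 do not.)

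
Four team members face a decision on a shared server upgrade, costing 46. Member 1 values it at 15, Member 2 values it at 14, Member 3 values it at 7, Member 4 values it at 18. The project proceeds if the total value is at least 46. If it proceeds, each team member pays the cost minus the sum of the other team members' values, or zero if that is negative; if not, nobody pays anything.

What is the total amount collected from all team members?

Total value 54 ≥ cost 46, so it is built.
Member 1: others sum to 39; max(0, 46 - 39) = 7.
Member 2: others sum to 40; max(0, 46 - 40) = 6.
Member 3: others sum to 47; max(0, 46 - 47) = 0.
Member 4: others sum to 36; max(0, 46 - 36) = 10.
Total collected = 7 + 6 + 0 + 10 = 23.

23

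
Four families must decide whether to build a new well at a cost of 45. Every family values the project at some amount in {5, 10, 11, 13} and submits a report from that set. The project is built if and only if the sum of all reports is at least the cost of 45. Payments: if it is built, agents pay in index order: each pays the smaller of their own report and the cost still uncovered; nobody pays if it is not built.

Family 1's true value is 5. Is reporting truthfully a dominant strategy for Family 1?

Yes

Check each profile of the others' reports and compare truth against every alternative report.
Others report (10, 13, 13): truth gives 0, best alternative gives -5.
Others report (11, 11, 13): truth gives 0, best alternative gives -5.
Others report (11, 13, 11): truth gives 0, best alternative gives -5.
Others report (11, 13, 13): truth gives 0, best alternative gives -5.
Others report (13, 10, 13): truth gives 0, best alternative gives -5.
Others report (13, 11, 11): truth gives 0, best alternative gives -5.
(Remaining 58 profiles checked similarly; truth is weakly best in each.)
In every case the truthful report is at least as good as any alternative, so it is a dominant strategy.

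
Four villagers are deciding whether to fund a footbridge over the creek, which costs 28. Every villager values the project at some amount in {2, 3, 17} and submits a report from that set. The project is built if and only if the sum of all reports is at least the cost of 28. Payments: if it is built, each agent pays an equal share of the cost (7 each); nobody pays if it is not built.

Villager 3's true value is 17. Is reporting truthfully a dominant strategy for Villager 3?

Check each profile of the others' reports and compare truth against every alternative report.
Others report (2, 2, 17): truth gives 10, best alternative gives 0.
Others report (2, 3, 17): truth gives 10, best alternative gives 0.
Others report (2, 17, 2): truth gives 10, best alternative gives 0.
Others report (2, 17, 3): truth gives 10, best alternative gives 0.
Others report (3, 2, 17): truth gives 10, best alternative gives 0.
Others report (3, 3, 17): truth gives 10, best alternative gives 0.
(Remaining 21 profiles checked similarly; truth is weakly best in each.)
In every case the truthful report is at least as good as any alternative, so it is a dominant strategy.

Yes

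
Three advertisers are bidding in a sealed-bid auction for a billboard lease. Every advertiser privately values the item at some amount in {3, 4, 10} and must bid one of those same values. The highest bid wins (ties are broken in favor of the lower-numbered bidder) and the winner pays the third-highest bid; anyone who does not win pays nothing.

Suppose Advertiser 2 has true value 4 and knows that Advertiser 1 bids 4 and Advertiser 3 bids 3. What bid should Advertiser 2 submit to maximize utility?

Bid 3: loses, pays 0, utility 0.
Bid 4: loses, pays 0, utility 0.
Bid 10: wins, pays 3, utility 4 - 3 = 1.
The best choice is 10 with utility 1.

10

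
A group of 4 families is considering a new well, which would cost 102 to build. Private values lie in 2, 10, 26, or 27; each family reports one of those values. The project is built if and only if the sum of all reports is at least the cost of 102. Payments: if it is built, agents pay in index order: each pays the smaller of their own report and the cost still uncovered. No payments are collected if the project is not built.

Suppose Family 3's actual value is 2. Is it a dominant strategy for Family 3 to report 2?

Check each profile of the others' reports and compare truth against every alternative report.
Others report (2, 2, 2): truth gives 0, best alternative gives 0.
Others report (2, 2, 10): truth gives 0, best alternative gives 0.
Others report (2, 2, 26): truth gives 0, best alternative gives 0.
Others report (2, 2, 27): truth gives 0, best alternative gives 0.
Others report (2, 10, 2): truth gives 0, best alternative gives 0.
Others report (2, 10, 10): truth gives 0, best alternative gives 0.
(Remaining 58 profiles checked similarly; truth is weakly best in each.)
In every case the truthful report is at least as good as any alternative, so it is a dominant strategy.

Yes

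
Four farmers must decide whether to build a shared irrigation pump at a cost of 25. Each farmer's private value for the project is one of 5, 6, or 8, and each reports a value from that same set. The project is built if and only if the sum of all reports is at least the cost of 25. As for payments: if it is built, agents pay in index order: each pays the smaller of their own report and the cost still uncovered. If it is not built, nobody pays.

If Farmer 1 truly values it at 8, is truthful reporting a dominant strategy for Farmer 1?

Consider the case where Farmer 2 reports 5, Farmer 3 reports 6 and Farmer 4 reports 8.
Truthful report 8: project built, pays 8, utility 8 - 8 = 0.
Report 6 instead: project built, pays 6, utility 8 - 6 = 2.
Since 2 > 0, reporting 6 is strictly better here, so truthful reporting is not dominant.

No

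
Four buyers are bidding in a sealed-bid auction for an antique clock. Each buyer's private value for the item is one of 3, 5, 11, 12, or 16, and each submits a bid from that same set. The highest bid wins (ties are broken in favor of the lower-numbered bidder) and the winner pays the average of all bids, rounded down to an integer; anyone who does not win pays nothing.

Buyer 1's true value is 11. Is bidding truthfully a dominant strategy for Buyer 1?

No

Consider the case where Buyer 2 bids 3, Buyer 3 bids 3 and Buyer 4 bids 3.
Truthful bid 11: wins, pays 5, utility 11 - 5 = 6.
Bid 3 instead: wins, pays 3, utility 11 - 3 = 8.
Since 8 > 6, bidding 3 is strictly better here, so truthful bidding is not dominant.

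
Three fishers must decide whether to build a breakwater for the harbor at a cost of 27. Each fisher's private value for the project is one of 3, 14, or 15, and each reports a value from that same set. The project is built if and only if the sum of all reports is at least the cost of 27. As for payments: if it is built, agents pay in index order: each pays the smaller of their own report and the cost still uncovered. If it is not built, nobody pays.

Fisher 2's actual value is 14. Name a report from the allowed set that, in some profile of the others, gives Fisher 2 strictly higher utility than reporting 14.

Suppose Fisher 1 reports 14 and Fisher 3 reports 14.
Report 14: project built, pays 13, utility 14 - 13 = 1.
Report 3: project built, pays 3, utility 14 - 3 = 11.
So reporting 3 beats truth here (11 > 1).

3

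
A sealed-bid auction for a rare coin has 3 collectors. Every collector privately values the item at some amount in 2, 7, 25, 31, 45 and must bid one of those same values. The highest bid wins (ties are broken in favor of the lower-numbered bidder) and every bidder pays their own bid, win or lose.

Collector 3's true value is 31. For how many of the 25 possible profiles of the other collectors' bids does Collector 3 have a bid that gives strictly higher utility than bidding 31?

Others bid (2, 2): truth gives 0; bid 7 gives 24 > 0. Violating.
Others bid (2, 7): truth gives 0; bid 25 gives 6 > 0. Violating.
Others bid (2, 31): truth gives -31; bid 2 gives -2 > -31. Violating.
Others bid (2, 45): truth gives -31; bid 2 gives -2 > -31. Violating.
Others bid (2, 25): truth gives 0; no alternative beats it.
Others bid (7, 25): truth gives 0; no alternative beats it.
(Checking all 25 profiles: 20 have a profitable deviation, 5 do not.)

20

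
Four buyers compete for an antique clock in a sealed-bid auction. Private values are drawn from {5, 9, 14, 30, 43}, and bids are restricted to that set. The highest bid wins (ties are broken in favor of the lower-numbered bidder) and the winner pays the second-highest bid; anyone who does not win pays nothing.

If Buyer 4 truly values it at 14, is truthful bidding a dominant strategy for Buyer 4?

Yes

Check each profile of the others' bids and compare truth against every alternative bid.
Others bid (5, 5, 5): truth gives 9, best alternative gives 9.
Others bid (5, 5, 9): truth gives 5, best alternative gives 5.
Others bid (5, 9, 5): truth gives 5, best alternative gives 5.
Others bid (5, 9, 9): truth gives 5, best alternative gives 5.
Others bid (9, 5, 5): truth gives 5, best alternative gives 5.
Others bid (9, 5, 9): truth gives 5, best alternative gives 5.
(Remaining 119 profiles checked similarly; truth is weakly best in each.)
In every case the truthful bid is at least as good as any alternative, so it is a dominant strategy.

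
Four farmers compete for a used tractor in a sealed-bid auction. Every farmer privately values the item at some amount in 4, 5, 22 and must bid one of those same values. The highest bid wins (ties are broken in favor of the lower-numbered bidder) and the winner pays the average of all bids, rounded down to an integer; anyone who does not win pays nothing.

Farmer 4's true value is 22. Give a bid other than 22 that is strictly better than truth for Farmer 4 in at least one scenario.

5

Suppose Farmer 1 bids 4, Farmer 2 bids 4 and Farmer 3 bids 4.
Bid 22: wins, pays 8, utility 22 - 8 = 14.
Bid 5: wins, pays 4, utility 22 - 4 = 18.
So bidding 5 beats truth here (18 > 14).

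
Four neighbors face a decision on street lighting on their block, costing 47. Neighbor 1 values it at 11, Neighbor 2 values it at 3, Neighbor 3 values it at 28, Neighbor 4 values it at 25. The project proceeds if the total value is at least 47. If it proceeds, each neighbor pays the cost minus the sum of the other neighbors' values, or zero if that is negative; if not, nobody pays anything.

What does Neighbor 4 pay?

Total value 67 ≥ cost 47, so the project is built.
The other neighbors' values sum to 42.
Cost minus that sum is 47 - 42 = 5.

5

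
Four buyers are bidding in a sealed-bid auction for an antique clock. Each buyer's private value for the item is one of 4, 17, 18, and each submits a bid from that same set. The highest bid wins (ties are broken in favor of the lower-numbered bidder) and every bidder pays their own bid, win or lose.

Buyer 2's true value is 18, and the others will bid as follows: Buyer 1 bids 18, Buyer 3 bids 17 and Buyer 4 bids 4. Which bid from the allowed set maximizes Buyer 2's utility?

4

Bid 4: loses but pays 4, utility -4.
Bid 17: loses but pays 17, utility -17.
Bid 18: loses but pays 18, utility -18.
The best choice is 4 with utility -4.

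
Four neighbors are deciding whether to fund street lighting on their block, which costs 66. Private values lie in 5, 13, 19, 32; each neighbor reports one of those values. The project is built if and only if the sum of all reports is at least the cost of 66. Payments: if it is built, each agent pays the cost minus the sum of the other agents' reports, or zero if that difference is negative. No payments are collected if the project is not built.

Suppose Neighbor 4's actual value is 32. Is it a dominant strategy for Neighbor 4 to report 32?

Check each profile of the others' reports and compare truth against every alternative report.
Others report (13, 13, 19): truth gives 11, best alternative gives 0.
Others report (13, 19, 13): truth gives 11, best alternative gives 0.
Others report (19, 13, 13): truth gives 11, best alternative gives 0.
Others report (5, 19, 19): truth gives 9, best alternative gives 0.
Others report (19, 5, 19): truth gives 9, best alternative gives 0.
Others report (19, 19, 5): truth gives 9, best alternative gives 0.
(Remaining 58 profiles checked similarly; truth is weakly best in each.)
In every case the truthful report is at least as good as any alternative, so it is a dominant strategy.

Yes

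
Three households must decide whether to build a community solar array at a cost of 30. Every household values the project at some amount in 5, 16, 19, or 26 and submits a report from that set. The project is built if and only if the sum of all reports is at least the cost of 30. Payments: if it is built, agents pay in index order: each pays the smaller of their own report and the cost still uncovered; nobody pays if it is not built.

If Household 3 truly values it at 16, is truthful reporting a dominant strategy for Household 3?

Check each profile of the others' reports and compare truth against every alternative report.
Others report (5, 26): truth gives 16, best alternative gives 16.
Others report (16, 16): truth gives 16, best alternative gives 16.
Others report (16, 19): truth gives 16, best alternative gives 16.
Others report (16, 26): truth gives 16, best alternative gives 16.
Others report (19, 16): truth gives 16, best alternative gives 16.
Others report (19, 19): truth gives 16, best alternative gives 16.
(Remaining 10 profiles checked similarly; truth is weakly best in each.)
In every case the truthful report is at least as good as any alternative, so it is a dominant strategy.

Yes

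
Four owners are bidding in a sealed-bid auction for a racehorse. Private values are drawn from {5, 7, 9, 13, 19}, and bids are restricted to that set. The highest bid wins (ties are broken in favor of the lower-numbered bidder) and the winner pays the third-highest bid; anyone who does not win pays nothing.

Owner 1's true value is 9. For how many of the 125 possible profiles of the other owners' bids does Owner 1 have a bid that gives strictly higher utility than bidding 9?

24

Others bid (5, 5, 13): truth gives 0; bid 13 gives 4 > 0. Violating.
Others bid (5, 5, 19): truth gives 0; bid 19 gives 4 > 0. Violating.
Others bid (5, 7, 13): truth gives 0; bid 13 gives 2 > 0. Violating.
Others bid (5, 7, 19): truth gives 0; bid 19 gives 2 > 0. Violating.
Others bid (5, 5, 5): truth gives 4; no alternative beats it.
Others bid (5, 5, 7): truth gives 4; no alternative beats it.
(Checking all 125 profiles: 24 have a profitable deviation, 101 do not.)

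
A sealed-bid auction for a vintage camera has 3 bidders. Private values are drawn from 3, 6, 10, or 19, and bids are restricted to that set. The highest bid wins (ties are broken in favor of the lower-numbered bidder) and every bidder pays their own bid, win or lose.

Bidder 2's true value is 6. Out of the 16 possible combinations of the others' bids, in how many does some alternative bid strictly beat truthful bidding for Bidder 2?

Others bid (3, 10): truth gives -6; bid 3 gives -3 > -6. Violating.
Others bid (3, 19): truth gives -6; bid 3 gives -3 > -6. Violating.
Others bid (6, 3): truth gives -6; bid 3 gives -3 > -6. Violating.
Others bid (6, 6): truth gives -6; bid 3 gives -3 > -6. Violating.
Others bid (3, 3): truth gives 0; no alternative beats it.
Others bid (3, 6): truth gives 0; no alternative beats it.
(Checking all 16 profiles: 14 have a profitable deviation, 2 do not.)

14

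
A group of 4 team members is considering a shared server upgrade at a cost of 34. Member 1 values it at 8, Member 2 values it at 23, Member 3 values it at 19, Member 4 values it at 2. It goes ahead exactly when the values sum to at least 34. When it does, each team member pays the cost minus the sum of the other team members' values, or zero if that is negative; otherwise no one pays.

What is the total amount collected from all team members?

6

Total value 52 ≥ cost 34, so it is built.
Member 1: others sum to 44; max(0, 34 - 44) = 0.
Member 2: others sum to 29; max(0, 34 - 29) = 5.
Member 3: others sum to 33; max(0, 34 - 33) = 1.
Member 4: others sum to 50; max(0, 34 - 50) = 0.
Total collected = 0 + 5 + 1 + 0 = 6.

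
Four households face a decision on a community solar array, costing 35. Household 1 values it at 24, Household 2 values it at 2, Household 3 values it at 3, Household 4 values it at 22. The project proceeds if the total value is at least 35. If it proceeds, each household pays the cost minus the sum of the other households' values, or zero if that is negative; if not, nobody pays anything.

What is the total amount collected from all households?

Total value 51 ≥ cost 35, so it is built.
Household 1: others sum to 27; max(0, 35 - 27) = 8.
Household 2: others sum to 49; max(0, 35 - 49) = 0.
Household 3: others sum to 48; max(0, 35 - 48) = 0.
Household 4: others sum to 29; max(0, 35 - 29) = 6.
Total collected = 8 + 0 + 0 + 6 = 14.

14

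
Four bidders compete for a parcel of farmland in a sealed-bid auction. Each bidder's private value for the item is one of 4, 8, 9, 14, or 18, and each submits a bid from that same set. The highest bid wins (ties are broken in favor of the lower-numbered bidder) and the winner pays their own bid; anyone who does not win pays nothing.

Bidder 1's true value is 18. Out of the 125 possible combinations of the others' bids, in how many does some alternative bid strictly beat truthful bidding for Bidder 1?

Others bid (4, 4, 4): truth gives 0; bid 4 gives 14 > 0. Violating.
Others bid (4, 4, 8): truth gives 0; bid 8 gives 10 > 0. Violating.
Others bid (4, 4, 9): truth gives 0; bid 9 gives 9 > 0. Violating.
Others bid (4, 4, 14): truth gives 0; bid 14 gives 4 > 0. Violating.
Others bid (4, 4, 18): truth gives 0; no alternative beats it.
Others bid (4, 8, 18): truth gives 0; no alternative beats it.
(Checking all 125 profiles: 64 have a profitable deviation, 61 do not.)

64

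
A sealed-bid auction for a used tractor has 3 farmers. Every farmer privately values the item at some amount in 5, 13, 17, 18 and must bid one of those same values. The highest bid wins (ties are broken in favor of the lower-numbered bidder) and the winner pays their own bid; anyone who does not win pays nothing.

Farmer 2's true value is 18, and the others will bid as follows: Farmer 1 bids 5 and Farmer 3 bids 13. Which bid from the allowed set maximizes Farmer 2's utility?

13

Bid 5: loses, pays 0, utility 0.
Bid 13: wins, pays 13, utility 18 - 13 = 5.
Bid 17: wins, pays 17, utility 18 - 17 = 1.
Bid 18: wins, pays 18, utility 18 - 18 = 0.
The best choice is 13 with utility 5.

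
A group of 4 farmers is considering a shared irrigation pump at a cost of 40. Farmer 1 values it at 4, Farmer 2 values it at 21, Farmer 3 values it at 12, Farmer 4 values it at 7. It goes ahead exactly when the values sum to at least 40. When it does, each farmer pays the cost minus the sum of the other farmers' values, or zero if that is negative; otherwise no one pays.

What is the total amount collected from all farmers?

Total value 44 ≥ cost 40, so it is built.
Farmer 1: others sum to 40; max(0, 40 - 40) = 0.
Farmer 2: others sum to 23; max(0, 40 - 23) = 17.
Farmer 3: others sum to 32; max(0, 40 - 32) = 8.
Farmer 4: others sum to 37; max(0, 40 - 37) = 3.
Total collected = 0 + 17 + 8 + 3 = 28.

28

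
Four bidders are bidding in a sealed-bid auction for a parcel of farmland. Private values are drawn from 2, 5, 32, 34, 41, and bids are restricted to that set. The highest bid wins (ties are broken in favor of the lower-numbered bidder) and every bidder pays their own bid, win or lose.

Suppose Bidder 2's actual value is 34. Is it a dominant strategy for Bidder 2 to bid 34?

No

Consider the case where Bidder 1 bids 2, Bidder 3 bids 2 and Bidder 4 bids 2.
Truthful bid 34: wins, pays 34, utility 34 - 34 = 0.
Bid 5 instead: wins, pays 5, utility 34 - 5 = 29.
Since 29 > 0, bidding 5 is strictly better here, so truthful bidding is not dominant.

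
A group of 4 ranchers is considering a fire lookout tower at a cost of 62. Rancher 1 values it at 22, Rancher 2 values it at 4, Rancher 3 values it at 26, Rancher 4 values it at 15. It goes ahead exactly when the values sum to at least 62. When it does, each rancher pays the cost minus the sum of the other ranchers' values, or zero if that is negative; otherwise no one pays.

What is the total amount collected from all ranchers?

48

Total value 67 ≥ cost 62, so it is built.
Rancher 1: others sum to 45; max(0, 62 - 45) = 17.
Rancher 2: others sum to 63; max(0, 62 - 63) = 0.
Rancher 3: others sum to 41; max(0, 62 - 41) = 21.
Rancher 4: others sum to 52; max(0, 62 - 52) = 10.
Total collected = 17 + 0 + 21 + 10 = 48.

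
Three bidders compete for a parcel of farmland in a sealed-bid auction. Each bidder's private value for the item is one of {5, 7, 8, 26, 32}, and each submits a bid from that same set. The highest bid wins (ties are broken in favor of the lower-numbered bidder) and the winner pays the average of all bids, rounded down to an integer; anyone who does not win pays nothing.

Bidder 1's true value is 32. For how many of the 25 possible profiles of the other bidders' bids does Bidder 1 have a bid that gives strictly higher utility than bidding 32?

Others bid (5, 5): truth gives 18; bid 5 gives 27 > 18. Violating.
Others bid (5, 7): truth gives 18; bid 7 gives 26 > 18. Violating.
Others bid (5, 8): truth gives 17; bid 8 gives 25 > 17. Violating.
Others bid (5, 26): truth gives 11; bid 26 gives 13 > 11. Violating.
Others bid (5, 32): truth gives 9; no alternative beats it.
Others bid (7, 32): truth gives 9; no alternative beats it.
(Checking all 25 profiles: 16 have a profitable deviation, 9 do not.)

16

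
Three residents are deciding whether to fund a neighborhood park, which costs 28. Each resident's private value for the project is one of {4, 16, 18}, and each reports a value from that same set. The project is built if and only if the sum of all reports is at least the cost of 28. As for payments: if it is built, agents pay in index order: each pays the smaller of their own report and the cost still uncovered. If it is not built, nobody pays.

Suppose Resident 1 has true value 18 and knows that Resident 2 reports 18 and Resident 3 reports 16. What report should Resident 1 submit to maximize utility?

4

Report 4: project built, pays 4, utility 18 - 4 = 14.
Report 16: project built, pays 16, utility 18 - 16 = 2.
Report 18: project built, pays 18, utility 18 - 18 = 0.
The best choice is 4 with utility 14.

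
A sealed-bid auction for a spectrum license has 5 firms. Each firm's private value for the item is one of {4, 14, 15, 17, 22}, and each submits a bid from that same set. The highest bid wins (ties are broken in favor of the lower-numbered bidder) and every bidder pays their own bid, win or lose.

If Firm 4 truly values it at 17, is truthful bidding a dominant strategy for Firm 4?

Consider the case where Firm 1 bids 4, Firm 2 bids 4, Firm 3 bids 4 and Firm 5 bids 4.
Truthful bid 17: wins, pays 17, utility 17 - 17 = 0.
Bid 14 instead: wins, pays 14, utility 17 - 14 = 3.
Since 3 > 0, bidding 14 is strictly better here, so truthful bidding is not dominant.

No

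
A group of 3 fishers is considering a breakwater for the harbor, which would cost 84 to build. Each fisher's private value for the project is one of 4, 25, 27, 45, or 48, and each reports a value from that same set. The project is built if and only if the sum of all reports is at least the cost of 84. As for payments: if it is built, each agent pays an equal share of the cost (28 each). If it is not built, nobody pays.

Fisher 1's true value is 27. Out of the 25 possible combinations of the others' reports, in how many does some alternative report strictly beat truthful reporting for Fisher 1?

8

Others report (25, 45): truth gives -1; report 4 gives 0 > -1. Violating.
Others report (25, 48): truth gives -1; report 4 gives 0 > -1. Violating.
Others report (27, 45): truth gives -1; report 4 gives 0 > -1. Violating.
Others report (27, 48): truth gives -1; report 4 gives 0 > -1. Violating.
Others report (4, 4): truth gives 0; no alternative beats it.
Others report (4, 25): truth gives 0; no alternative beats it.
(Checking all 25 profiles: 8 have a profitable deviation, 17 do not.)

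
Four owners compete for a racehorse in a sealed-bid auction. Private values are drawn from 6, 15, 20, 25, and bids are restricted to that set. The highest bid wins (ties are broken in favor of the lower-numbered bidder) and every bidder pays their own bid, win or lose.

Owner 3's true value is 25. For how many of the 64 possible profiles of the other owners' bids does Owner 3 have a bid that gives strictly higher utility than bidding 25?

40

Others bid (6, 6, 6): truth gives 0; bid 15 gives 10 > 0. Violating.
Others bid (6, 6, 15): truth gives 0; bid 15 gives 10 > 0. Violating.
Others bid (6, 6, 20): truth gives 0; bid 20 gives 5 > 0. Violating.
Others bid (6, 15, 6): truth gives 0; bid 20 gives 5 > 0. Violating.
Others bid (6, 6, 25): truth gives 0; no alternative beats it.
Others bid (6, 15, 25): truth gives 0; no alternative beats it.
(Checking all 64 profiles: 40 have a profitable deviation, 24 do not.)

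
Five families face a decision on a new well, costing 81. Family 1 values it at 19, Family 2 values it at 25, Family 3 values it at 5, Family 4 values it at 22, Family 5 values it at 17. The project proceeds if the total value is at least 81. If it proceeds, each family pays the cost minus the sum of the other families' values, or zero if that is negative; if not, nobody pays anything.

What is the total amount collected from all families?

55

Total value 88 ≥ cost 81, so it is built.
Family 1: others sum to 69; max(0, 81 - 69) = 12.
Family 2: others sum to 63; max(0, 81 - 63) = 18.
Family 3: others sum to 83; max(0, 81 - 83) = 0.
Family 4: others sum to 66; max(0, 81 - 66) = 15.
Family 5: others sum to 71; max(0, 81 - 71) = 10.
Total collected = 12 + 18 + 0 + 15 + 10 = 55.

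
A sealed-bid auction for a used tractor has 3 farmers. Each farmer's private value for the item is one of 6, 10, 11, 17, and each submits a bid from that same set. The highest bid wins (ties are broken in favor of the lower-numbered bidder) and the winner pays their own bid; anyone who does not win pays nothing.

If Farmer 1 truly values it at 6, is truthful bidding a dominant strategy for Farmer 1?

Check each profile of the others' bids and compare truth against every alternative bid.
Others bid (6, 6): truth gives 0, best alternative gives -4.
Others bid (6, 10): truth gives 0, best alternative gives -4.
Others bid (10, 6): truth gives 0, best alternative gives -4.
Others bid (10, 10): truth gives 0, best alternative gives -4.
Others bid (6, 11): truth gives 0, best alternative gives 0.
Others bid (6, 17): truth gives 0, best alternative gives 0.
(Remaining 10 profiles checked similarly; truth is weakly best in each.)
In every case the truthful bid is at least as good as any alternative, so it is a dominant strategy.

Yes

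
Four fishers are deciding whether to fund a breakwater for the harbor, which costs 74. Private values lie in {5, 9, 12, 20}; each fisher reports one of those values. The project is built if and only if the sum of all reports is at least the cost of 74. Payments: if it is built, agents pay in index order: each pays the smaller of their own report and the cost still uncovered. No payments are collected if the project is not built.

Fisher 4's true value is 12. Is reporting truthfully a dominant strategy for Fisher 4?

Yes

Check each profile of the others' reports and compare truth against every alternative report.
Others report (5, 5, 5): truth gives 0, best alternative gives 0.
Others report (5, 5, 9): truth gives 0, best alternative gives 0.
Others report (5, 5, 12): truth gives 0, best alternative gives 0.
Others report (5, 5, 20): truth gives 0, best alternative gives 0.
Others report (5, 9, 5): truth gives 0, best alternative gives 0.
Others report (5, 9, 9): truth gives 0, best alternative gives 0.
(Remaining 58 profiles checked similarly; truth is weakly best in each.)
In every case the truthful report is at least as good as any alternative, so it is a dominant strategy.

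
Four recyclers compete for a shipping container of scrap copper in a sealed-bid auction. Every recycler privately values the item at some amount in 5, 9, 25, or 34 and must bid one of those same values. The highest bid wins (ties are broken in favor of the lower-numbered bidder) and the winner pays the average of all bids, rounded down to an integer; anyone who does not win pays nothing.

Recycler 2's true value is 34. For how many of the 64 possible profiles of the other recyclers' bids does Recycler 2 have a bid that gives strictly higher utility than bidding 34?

Others bid (5, 5, 5): truth gives 22; bid 9 gives 28 > 22. Violating.
Others bid (5, 5, 9): truth gives 21; bid 9 gives 27 > 21. Violating.
Others bid (5, 5, 25): truth gives 17; bid 25 gives 19 > 17. Violating.
Others bid (5, 9, 5): truth gives 21; bid 9 gives 27 > 21. Violating.
Others bid (5, 5, 34): truth gives 15; no alternative beats it.
Others bid (5, 9, 34): truth gives 14; no alternative beats it.
(Checking all 64 profiles: 18 have a profitable deviation, 46 do not.)

18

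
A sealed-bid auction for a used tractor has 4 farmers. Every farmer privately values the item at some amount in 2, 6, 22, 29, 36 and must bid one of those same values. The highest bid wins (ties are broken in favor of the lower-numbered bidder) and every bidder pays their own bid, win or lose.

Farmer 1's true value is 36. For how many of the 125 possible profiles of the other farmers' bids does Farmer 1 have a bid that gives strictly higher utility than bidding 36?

64

Others bid (2, 2, 2): truth gives 0; bid 2 gives 34 > 0. Violating.
Others bid (2, 2, 6): truth gives 0; bid 6 gives 30 > 0. Violating.
Others bid (2, 2, 22): truth gives 0; bid 22 gives 14 > 0. Violating.
Others bid (2, 2, 29): truth gives 0; bid 29 gives 7 > 0. Violating.
Others bid (2, 2, 36): truth gives 0; no alternative beats it.
Others bid (2, 6, 36): truth gives 0; no alternative beats it.
(Checking all 125 profiles: 64 have a profitable deviation, 61 do not.)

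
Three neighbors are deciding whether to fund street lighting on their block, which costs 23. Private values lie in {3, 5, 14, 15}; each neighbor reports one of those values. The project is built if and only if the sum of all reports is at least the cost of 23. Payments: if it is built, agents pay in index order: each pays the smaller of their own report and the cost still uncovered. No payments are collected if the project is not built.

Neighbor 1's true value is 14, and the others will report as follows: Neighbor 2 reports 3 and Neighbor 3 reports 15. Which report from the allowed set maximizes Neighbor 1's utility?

Report 3: project not built, utility 0.
Report 5: project built, pays 5, utility 14 - 5 = 9.
Report 14: project built, pays 14, utility 14 - 14 = 0.
Report 15: project built, pays 15, utility 14 - 15 = -1.
The best choice is 5 with utility 9.

5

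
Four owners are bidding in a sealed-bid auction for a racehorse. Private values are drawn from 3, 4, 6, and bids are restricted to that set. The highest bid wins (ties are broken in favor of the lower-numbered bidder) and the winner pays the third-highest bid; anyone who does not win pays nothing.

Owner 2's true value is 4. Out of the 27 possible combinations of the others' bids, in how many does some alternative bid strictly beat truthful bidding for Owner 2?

Others bid (3, 3, 6): truth gives 0; bid 6 gives 1 > 0. Violating.
Others bid (3, 6, 3): truth gives 0; bid 6 gives 1 > 0. Violating.
Others bid (4, 3, 3): truth gives 0; bid 6 gives 1 > 0. Violating.
Others bid (3, 3, 3): truth gives 1; no alternative beats it.
Others bid (3, 3, 4): truth gives 1; no alternative beats it.
(Checking all 27 profiles: 3 have a profitable deviation, 24 do not.)

3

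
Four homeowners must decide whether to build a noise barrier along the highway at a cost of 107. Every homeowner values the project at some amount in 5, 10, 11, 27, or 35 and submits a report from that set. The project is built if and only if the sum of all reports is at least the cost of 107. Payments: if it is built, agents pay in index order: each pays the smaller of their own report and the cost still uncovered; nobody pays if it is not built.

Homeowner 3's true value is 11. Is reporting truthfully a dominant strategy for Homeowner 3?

No

Consider the case where Homeowner 1 reports 27, Homeowner 2 reports 35 and Homeowner 4 reports 35.
Truthful report 11: project built, pays 11, utility 11 - 11 = 0.
Report 10 instead: project built, pays 10, utility 11 - 10 = 1.
Since 1 > 0, reporting 10 is strictly better here, so truthful reporting is not dominant.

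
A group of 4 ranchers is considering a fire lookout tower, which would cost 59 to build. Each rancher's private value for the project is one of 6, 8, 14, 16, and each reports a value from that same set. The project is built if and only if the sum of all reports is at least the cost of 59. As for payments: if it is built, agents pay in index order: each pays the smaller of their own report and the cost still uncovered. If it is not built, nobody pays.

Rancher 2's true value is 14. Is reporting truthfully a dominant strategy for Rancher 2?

Check each profile of the others' reports and compare truth against every alternative report.
Others report (6, 6, 6): truth gives 0, best alternative gives 0.
Others report (6, 6, 8): truth gives 0, best alternative gives 0.
Others report (6, 6, 14): truth gives 0, best alternative gives 0.
Others report (6, 6, 16): truth gives 0, best alternative gives 0.
Others report (6, 8, 6): truth gives 0, best alternative gives 0.
Others report (6, 8, 8): truth gives 0, best alternative gives 0.
(Remaining 58 profiles checked similarly; truth is weakly best in each.)
In every case the truthful report is at least as good as any alternative, so it is a dominant strategy.

Yes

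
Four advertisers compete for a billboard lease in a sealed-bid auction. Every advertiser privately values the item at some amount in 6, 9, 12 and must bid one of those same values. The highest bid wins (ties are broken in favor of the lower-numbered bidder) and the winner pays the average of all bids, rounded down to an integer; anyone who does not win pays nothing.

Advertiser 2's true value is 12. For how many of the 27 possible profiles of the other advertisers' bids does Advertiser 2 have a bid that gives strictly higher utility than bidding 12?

4

Others bid (6, 6, 6): truth gives 5; bid 9 gives 6 > 5. Violating.
Others bid (6, 6, 9): truth gives 4; bid 9 gives 5 > 4. Violating.
Others bid (6, 9, 6): truth gives 4; bid 9 gives 5 > 4. Violating.
Others bid (6, 9, 9): truth gives 3; bid 9 gives 4 > 3. Violating.
Others bid (6, 6, 12): truth gives 3; no alternative beats it.
Others bid (6, 9, 12): truth gives 3; no alternative beats it.
(Checking all 27 profiles: 4 have a profitable deviation, 23 do not.)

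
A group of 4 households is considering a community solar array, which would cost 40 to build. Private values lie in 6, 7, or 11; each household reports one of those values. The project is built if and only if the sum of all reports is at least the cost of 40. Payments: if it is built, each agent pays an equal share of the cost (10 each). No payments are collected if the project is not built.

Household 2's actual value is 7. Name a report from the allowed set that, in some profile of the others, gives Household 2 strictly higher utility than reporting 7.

Suppose Household 1 reports 11, Household 3 reports 11 and Household 4 reports 11.
Report 7: project built, pays 10, utility 7 - 10 = -3.
Report 6: project not built, utility 0.
So reporting 6 beats truth here (0 > -3).

6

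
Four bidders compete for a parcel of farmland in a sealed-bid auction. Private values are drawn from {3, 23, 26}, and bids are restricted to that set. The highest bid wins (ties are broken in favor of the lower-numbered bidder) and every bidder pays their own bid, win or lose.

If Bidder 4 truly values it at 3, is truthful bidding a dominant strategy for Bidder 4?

Check each profile of the others' bids and compare truth against every alternative bid.
Others bid (3, 3, 23): truth gives -3, best alternative gives -23.
Others bid (3, 3, 26): truth gives -3, best alternative gives -23.
Others bid (3, 23, 3): truth gives -3, best alternative gives -23.
Others bid (3, 23, 23): truth gives -3, best alternative gives -23.
Others bid (3, 23, 26): truth gives -3, best alternative gives -23.
Others bid (3, 26, 3): truth gives -3, best alternative gives -23.
(Remaining 21 profiles checked similarly; truth is weakly best in each.)
In every case the truthful bid is at least as good as any alternative, so it is a dominant strategy.

Yes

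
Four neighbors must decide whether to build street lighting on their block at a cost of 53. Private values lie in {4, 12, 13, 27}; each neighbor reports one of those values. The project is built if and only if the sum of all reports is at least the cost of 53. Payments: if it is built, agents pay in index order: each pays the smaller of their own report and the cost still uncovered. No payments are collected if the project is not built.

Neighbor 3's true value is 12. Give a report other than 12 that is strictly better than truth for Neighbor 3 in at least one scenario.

4

Suppose Neighbor 1 reports 4, Neighbor 2 reports 27 and Neighbor 4 reports 27.
Report 12: project built, pays 12, utility 12 - 12 = 0.
Report 4: project built, pays 4, utility 12 - 4 = 8.
So reporting 4 beats truth here (8 > 0).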